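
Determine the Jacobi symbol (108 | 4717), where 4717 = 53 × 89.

1

Pull out 2^2: since 4717 ≡ 5 (mod 8), (2/4717) = -1, so (2/4717)^2 = +1.
Reciprocity: 27 ≡ 3 and 4717 ≡ 1 (mod 4), so (27/4717) = +(4717/27).
Reduce top mod 27: now compute (19/27).
Reciprocity: 19 ≡ 3 and 27 ≡ 3 (mod 4), so (19/27) = −(27/19).
Reduce top mod 19: now compute (8/19).
Pull out 2^3: since 19 ≡ 3 (mod 8), (2/19) = -1, so (2/19)^3 = -1.
Reached (1/19) = 1. Collecting the sign flips along the way, the symbol is +1.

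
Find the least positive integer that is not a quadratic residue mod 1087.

3

(2/1087) = +1, so 2 is a residue.
(3/1087) = −1, so 3 is the smallest positive non-residue mod 1087.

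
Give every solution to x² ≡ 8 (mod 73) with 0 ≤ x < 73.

9, 64

73 ≡ 1 (mod 4), so we find a root by search.
Trying successive values, 9² = 81 ≡ 8 (mod 73). The other root is 73 − 9 = 64.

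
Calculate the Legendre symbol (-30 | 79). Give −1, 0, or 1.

First reduce: -30 ≡ 49 (mod 79).
Reciprocity: 49 ≡ 1 and 79 ≡ 3 (mod 4), so (49/79) = +(79/49).
Reduce top mod 49: now compute (30/49).
Pull out 2: since 49 ≡ 1 (mod 8), (2/49) = +1.
Reciprocity: 15 ≡ 3 and 49 ≡ 1 (mod 4), so (15/49) = +(49/15).
Reduce top mod 15: now compute (4/15).
Pull out 2^2: since 15 ≡ 7 (mod 8), (2/15) = +1, so (2/15)^2 = +1.
Reached (1/15) = 1. Collecting the sign flips along the way, the symbol is +1.

1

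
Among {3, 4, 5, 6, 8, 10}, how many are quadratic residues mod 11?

3

(3/11) = +1 → QR.
(4/11) = +1 → QR.
(5/11) = +1 → QR.
(6/11) = -1 → non-residue.
(8/11) = -1 → non-residue.
(10/11) = -1 → non-residue.
Total quadratic residues among the 6: 3.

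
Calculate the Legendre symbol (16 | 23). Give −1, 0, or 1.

Euler's criterion: (16/23) ≡ 16^11 (mod 23).
16^2 ≡ 3 (mod 23)
16^4 ≡ 9 (mod 23)
16^8 ≡ 12 (mod 23)
16^11 = 16^(8+2+1) ≡ 1 (mod 23).
Result is 1, so (16/23) = 1.

1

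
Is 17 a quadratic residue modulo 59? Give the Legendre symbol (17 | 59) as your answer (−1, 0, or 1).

Euler's criterion: (17/59) ≡ 17^29 (mod 59).
17^2 ≡ 53 (mod 59)
17^4 ≡ 36 (mod 59)
17^8 ≡ 57 (mod 59)
17^16 ≡ 4 (mod 59)
17^29 = 17^(16+8+4+1) ≡ 1 (mod 59).
Result is 1, so (17/59) = 1.

1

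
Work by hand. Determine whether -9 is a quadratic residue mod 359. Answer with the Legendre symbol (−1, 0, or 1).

Euler's criterion: (-9/359) ≡ 350^179 (mod 359).
350^2 ≡ 81 (mod 359)
350^4 ≡ 99 (mod 359)
350^8 ≡ 108 (mod 359)
350^16 ≡ 176 (mod 359)
350^32 ≡ 102 (mod 359)
350^64 ≡ 352 (mod 359)
350^128 ≡ 49 (mod 359)
350^179 = 350^(128+32+16+2+1) ≡ 358 (mod 359).
Result is 358 ≡ −1, so (-9/359) = −1.

-1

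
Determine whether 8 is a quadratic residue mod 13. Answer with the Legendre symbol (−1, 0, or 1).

Pull out 2^3: since 13 ≡ 5 (mod 8), (2/13) = -1, so (2/13)^3 = -1.
Reached (1/13) = 1. Collecting the sign flips along the way, the symbol is -1.

-1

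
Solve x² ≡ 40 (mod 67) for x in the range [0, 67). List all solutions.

24, 43

Since 67 ≡ 3 (mod 4), a square root of 40 is 40^((67+1)/4) = 40^17 mod 67.
Repeated squaring: 40^2≡59, 40^4≡64, 40^8≡9, 40^16≡14 (mod 67).
40^17 = 40^(16+1) ≡ 24 (mod 67).
Check: 24² = 576 ≡ 40 (mod 67). The two roots are 24 and 43.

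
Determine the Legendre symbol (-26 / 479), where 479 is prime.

First reduce: -26 ≡ 453 (mod 479).
Reciprocity: 453 ≡ 1 and 479 ≡ 3 (mod 4), so (453/479) = +(479/453).
Reduce top mod 453: now compute (26/453).
Pull out 2: since 453 ≡ 5 (mod 8), (2/453) = -1.
Reciprocity: 13 ≡ 1 and 453 ≡ 1 (mod 4), so (13/453) = +(453/13).
Reduce top mod 13: now compute (11/13).
Reciprocity: 11 ≡ 3 and 13 ≡ 1 (mod 4), so (11/13) = +(13/11).
Reduce top mod 11: now compute (2/11).
Pull out 2: since 11 ≡ 3 (mod 8), (2/11) = -1.
Reached (1/11) = 1. Collecting the sign flips along the way, the symbol is +1.

1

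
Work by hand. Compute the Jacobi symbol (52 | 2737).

Pull out 2^2: since 2737 ≡ 1 (mod 8), (2/2737) = +1, so (2/2737)^2 = +1.
Reciprocity: 13 ≡ 1 and 2737 ≡ 1 (mod 4), so (13/2737) = +(2737/13).
Reduce top mod 13: now compute (7/13).
Reciprocity: 7 ≡ 3 and 13 ≡ 1 (mod 4), so (7/13) = +(13/7).
Reduce top mod 7: now compute (6/7).
Pull out 2: since 7 ≡ 7 (mod 8), (2/7) = +1.
Reciprocity: 3 ≡ 3 and 7 ≡ 3 (mod 4), so (3/7) = −(7/3).
Reduce top mod 3: now compute (1/3).
Reached (1/3) = 1. Collecting the sign flips along the way, the symbol is -1.

-1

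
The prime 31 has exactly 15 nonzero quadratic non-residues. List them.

Square k = 1,…,15 (k and 31−k give the same square):
1²=1, 2²=4, 3²=9, 4²=16, 5²=25, 6²≡5, 7²≡18, 8²≡2, 9²≡19, 10²≡7, 11²≡28, 12²≡20, 13²≡14, 14²≡10, 15²≡8 (mod 31).
The residues are {1, 2, 4, 5, 7, 8, 9, 10, 14, 16, 18, 19, 20, 25, 28}; the non-residues are the remaining 15 nonzero classes.

3 6 11 12 13 15 17 21 22 23 24 26 27 29 30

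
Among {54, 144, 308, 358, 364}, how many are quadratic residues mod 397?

(54/397) = -1 → non-residue.
(144/397) = +1 → QR.
(308/397) = -1 → non-residue.
(358/397) = -1 → non-residue.
(364/397) = +1 → QR.
Total quadratic residues among the 5: 2.

2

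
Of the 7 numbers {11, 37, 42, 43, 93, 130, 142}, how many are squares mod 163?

2

(11/163) = -1 → non-residue.
(37/163) = -1 → non-residue.
(42/163) = -1 → non-residue.
(43/163) = +1 → QR.
(93/163) = +1 → QR.
(130/163) = -1 → non-residue.
(142/163) = -1 → non-residue.
Total quadratic residues among the 7: 2.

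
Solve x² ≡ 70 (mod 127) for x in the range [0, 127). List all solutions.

Since 127 ≡ 3 (mod 4), a square root of 70 is 70^((127+1)/4) = 70^32 mod 127.
Repeated squaring: 70^2≡74, 70^4≡15, 70^8≡98, 70^16≡79, 70^32≡18 (mod 127).
70^32 = 70^(32) ≡ 18 (mod 127).
Check: 18² = 324 ≡ 70 (mod 127). The two roots are 18 and 109.

18, 109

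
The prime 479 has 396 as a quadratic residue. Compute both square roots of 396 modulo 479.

Since 479 ≡ 3 (mod 4), a square root of 396 is 396^((479+1)/4) = 396^120 mod 479.
Repeated squaring: 396^2≡183, 396^4≡438, 396^8≡244, 396^16≡140, 396^32≡440, 396^64≡84 (mod 479).
396^120 = 396^(64+32+16+8) ≡ 131 (mod 479).
Check: 131² = 17161 ≡ 396 (mod 479). The two roots are 131 and 348.

131, 348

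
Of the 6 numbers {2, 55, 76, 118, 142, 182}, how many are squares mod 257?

2

(2/257) = +1 → QR.
(55/257) = -1 → non-residue.
(76/257) = -1 → non-residue.
(118/257) = +1 → QR.
(142/257) = -1 → non-residue.
(182/257) = -1 → non-residue.
Total quadratic residues among the 6: 2.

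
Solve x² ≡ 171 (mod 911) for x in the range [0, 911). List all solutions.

376, 535

Since 911 ≡ 3 (mod 4), a square root of 171 is 171^((911+1)/4) = 171^228 mod 911.
Repeated squaring: 171^2≡89, 171^4≡633, 171^8≡760, 171^16≡26, 171^32≡676, 171^64≡565, 171^128≡375 (mod 911).
171^228 = 171^(128+64+32+4) ≡ 535 (mod 911).
Check: 535² = 286225 ≡ 171 (mod 911). The two roots are 376 and 535.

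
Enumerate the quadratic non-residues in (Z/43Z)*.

2,3,5,7,8,12,18,19,20,22,26,27,28,29,30,32,33,34,37,39,42

Square k = 1,…,21 (k and 43−k give the same square):
1²=1, 2²=4, 3²=9, 4²=16, 5²=25, 6²=36, 7²≡6, 8²≡21, 9²≡38, 10²≡14, 11²≡35, 12²≡15, 13²≡40, 14²≡24, 15²≡10, 16²≡41, 17²≡31, 18²≡23, 19²≡17, 20²≡13, 21²≡11 (mod 43).
The residues are {1, 4, 6, 9, 10, 11, 13, 14, 15, 16, 17, 21, 23, 24, 25, 31, 35, 36, 38, 40, 41}; the non-residues are the remaining 21 nonzero classes.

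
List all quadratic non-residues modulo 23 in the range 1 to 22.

5,7,10,11,14,15,17,19,20,21,22

Square k = 1,…,11 (k and 23−k give the same square):
1²=1, 2²=4, 3²=9, 4²=16, 5²≡2, 6²≡13, 7²≡3, 8²≡18, 9²≡12, 10²≡8, 11²≡6 (mod 23).
The residues are {1, 2, 3, 4, 6, 8, 9, 12, 13, 16, 18}; the non-residues are the remaining 11 nonzero classes.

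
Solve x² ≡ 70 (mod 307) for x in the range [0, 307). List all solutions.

Since 307 ≡ 3 (mod 4), a square root of 70 is 70^((307+1)/4) = 70^77 mod 307.
Repeated squaring: 70^2≡295, 70^4≡144, 70^8≡167, 70^16≡259, 70^32≡155, 70^64≡79 (mod 307).
70^77 = 70^(64+8+4+1) ≡ 101 (mod 307).
Check: 101² = 10201 ≡ 70 (mod 307). The two roots are 101 and 206.

101, 206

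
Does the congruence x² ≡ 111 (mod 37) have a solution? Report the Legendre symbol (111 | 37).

First reduce: 111 ≡ 0 (mod 37).
Top reduces to 0: gcd > 1, so the symbol is 0.

0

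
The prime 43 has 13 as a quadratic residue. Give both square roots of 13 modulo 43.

20, 23

Since 43 ≡ 3 (mod 4), a square root of 13 is 13^((43+1)/4) = 13^11 mod 43.
Repeated squaring: 13^2≡40, 13^4≡9, 13^8≡38 (mod 43).
13^11 = 13^(8+2+1) ≡ 23 (mod 43).
Check: 23² = 529 ≡ 13 (mod 43). The two roots are 20 and 23.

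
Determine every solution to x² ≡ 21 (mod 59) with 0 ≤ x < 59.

27, 32

Since 59 ≡ 3 (mod 4), a square root of 21 is 21^((59+1)/4) = 21^15 mod 59.
Repeated squaring: 21^2≡28, 21^4≡17, 21^8≡53 (mod 59).
21^15 = 21^(8+4+2+1) ≡ 27 (mod 59).
Check: 27² = 729 ≡ 21 (mod 59). The two roots are 27 and 32.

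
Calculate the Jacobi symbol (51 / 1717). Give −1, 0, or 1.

0

Reciprocity: 51 ≡ 3 and 1717 ≡ 1 (mod 4), so (51/1717) = +(1717/51).
Reduce top mod 51: now compute (34/51).
Pull out 2: since 51 ≡ 3 (mod 8), (2/51) = -1.
Reciprocity: 17 ≡ 1 and 51 ≡ 3 (mod 4), so (17/51) = +(51/17).
Reduce top mod 17: now compute (0/17).
Top reduces to 0: gcd > 1, so the symbol is 0.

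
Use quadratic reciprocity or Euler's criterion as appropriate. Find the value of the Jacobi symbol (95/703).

0

Reciprocity: 95 ≡ 3 and 703 ≡ 3 (mod 4), so (95/703) = −(703/95).
Reduce top mod 95: now compute (38/95).
Pull out 2: since 95 ≡ 7 (mod 8), (2/95) = +1.
Reciprocity: 19 ≡ 3 and 95 ≡ 3 (mod 4), so (19/95) = −(95/19).
Reduce top mod 19: now compute (0/19).
Top reduces to 0: gcd > 1, so the symbol is 0.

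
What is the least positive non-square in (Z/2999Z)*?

(2/2999) = +1, so 2 is a residue.
(3/2999) = +1, so 3 is a residue.
(4/2999) = +1, so 4 is a residue.
(5/2999) = +1, so 5 is a residue.
(6/2999) = +1, so 6 is a residue.
(7/2999) = +1, so 7 is a residue.
(8/2999) = +1, so 8 is a residue.
(9/2999) = +1, so 9 is a residue.
(10/2999) = +1, so 10 is a residue.
(11/2999) = +1, so 11 is a residue.
(12/2999) = +1, so 12 is a residue.
(13/2999) = +1, so 13 is a residue.
(14/2999) = +1, so 14 is a residue.
(15/2999) = +1, so 15 is a residue.
(16/2999) = +1, so 16 is a residue.
(17/2999) = −1, so 17 is the smallest positive non-residue mod 2999.

17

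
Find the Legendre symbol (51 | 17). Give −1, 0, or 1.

First reduce: 51 ≡ 0 (mod 17).
Top reduces to 0: gcd > 1, so the symbol is 0.

0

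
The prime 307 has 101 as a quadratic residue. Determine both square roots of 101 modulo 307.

79, 228

Since 307 ≡ 3 (mod 4), a square root of 101 is 101^((307+1)/4) = 101^77 mod 307.
Repeated squaring: 101^2≡70, 101^4≡295, 101^8≡144, 101^16≡167, 101^32≡259, 101^64≡155 (mod 307).
101^77 = 101^(64+8+4+1) ≡ 79 (mod 307).
Check: 79² = 6241 ≡ 101 (mod 307). The two roots are 79 and 228.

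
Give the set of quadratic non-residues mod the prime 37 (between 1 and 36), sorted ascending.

2,5,6,8,13,14,15,17,18,19,20,22,23,24,29,31,32,35

Square k = 1,…,18 (k and 37−k give the same square):
1²=1, 2²=4, 3²=9, 4²=16, 5²=25, 6²=36, 7²≡12, 8²≡27, 9²≡7, 10²≡26, 11²≡10, 12²≡33, 13²≡21, 14²≡11, 15²≡3, 16²≡34, 17²≡30, 18²≡28 (mod 37).
The residues are {1, 3, 4, 7, 9, 10, 11, 12, 16, 21, 25, 26, 27, 28, 30, 33, 34, 36}; the non-residues are the remaining 18 nonzero classes.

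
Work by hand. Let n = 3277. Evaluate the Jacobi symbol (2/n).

-1

Pull out 2: since 3277 ≡ 5 (mod 8), (2/3277) = -1.
Reached (1/3277) = 1. Collecting the sign flips along the way, the symbol is -1.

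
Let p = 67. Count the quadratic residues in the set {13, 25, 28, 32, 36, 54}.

(13/67) = -1 → non-residue.
(25/67) = +1 → QR.
(28/67) = -1 → non-residue.
(32/67) = -1 → non-residue.
(36/67) = +1 → QR.
(54/67) = +1 → QR.
Total quadratic residues among the 6: 3.

3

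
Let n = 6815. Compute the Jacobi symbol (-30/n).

0

First reduce: -30 ≡ 6785 (mod 6815).
Reciprocity: 6785 ≡ 1 and 6815 ≡ 3 (mod 4), so (6785/6815) = +(6815/6785).
Reduce top mod 6785: now compute (30/6785).
Pull out 2: since 6785 ≡ 1 (mod 8), (2/6785) = +1.
Reciprocity: 15 ≡ 3 and 6785 ≡ 1 (mod 4), so (15/6785) = +(6785/15).
Reduce top mod 15: now compute (5/15).
Reciprocity: 5 ≡ 1 and 15 ≡ 3 (mod 4), so (5/15) = +(15/5).
Reduce top mod 5: now compute (0/5).
Top reduces to 0: gcd > 1, so the symbol is 0.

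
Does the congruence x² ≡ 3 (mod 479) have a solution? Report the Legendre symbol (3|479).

Reciprocity: 3 ≡ 3 and 479 ≡ 3 (mod 4), so (3/479) = −(479/3).
Reduce top mod 3: now compute (2/3).
Pull out 2: since 3 ≡ 3 (mod 8), (2/3) = -1.
Reached (1/3) = 1. Collecting the sign flips along the way, the symbol is +1.

1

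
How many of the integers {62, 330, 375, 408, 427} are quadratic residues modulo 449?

(62/449) = -1 → non-residue.
(330/449) = -1 → non-residue.
(375/449) = -1 → non-residue.
(408/449) = +1 → QR.
(427/449) = +1 → QR.
Total quadratic residues among the 5: 2.

2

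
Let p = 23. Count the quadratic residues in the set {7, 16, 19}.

(7/23) = -1 → non-residue.
(16/23) = +1 → QR.
(19/23) = -1 → non-residue.
Total quadratic residues among the 3: 1.

1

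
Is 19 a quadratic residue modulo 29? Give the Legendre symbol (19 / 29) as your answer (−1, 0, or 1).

-1

Reciprocity: 19 ≡ 3 and 29 ≡ 1 (mod 4), so (19/29) = +(29/19).
Reduce top mod 19: now compute (10/19).
Pull out 2: since 19 ≡ 3 (mod 8), (2/19) = -1.
Reciprocity: 5 ≡ 1 and 19 ≡ 3 (mod 4), so (5/19) = +(19/5).
Reduce top mod 5: now compute (4/5).
Pull out 2^2: since 5 ≡ 5 (mod 8), (2/5) = -1, so (2/5)^2 = +1.
Reached (1/5) = 1. Collecting the sign flips along the way, the symbol is -1.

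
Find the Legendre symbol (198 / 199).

-1

Euler's criterion: (198/199) ≡ 198^99 (mod 199).
198^2 ≡ 1 (mod 199)
198^4 ≡ 1 (mod 199)
198^8 ≡ 1 (mod 199)
198^16 ≡ 1 (mod 199)
198^32 ≡ 1 (mod 199)
198^64 ≡ 1 (mod 199)
198^99 = 198^(64+32+2+1) ≡ 198 (mod 199).
Result is 198 ≡ −1, so (198/199) = −1.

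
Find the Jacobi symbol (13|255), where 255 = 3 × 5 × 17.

-1

Reciprocity: 13 ≡ 1 and 255 ≡ 3 (mod 4), so (13/255) = +(255/13).
Reduce top mod 13: now compute (8/13).
Pull out 2^3: since 13 ≡ 5 (mod 8), (2/13) = -1, so (2/13)^3 = -1.
Reached (1/13) = 1. Collecting the sign flips along the way, the symbol is -1.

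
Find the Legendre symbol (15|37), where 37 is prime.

Euler's criterion: (15/37) ≡ 15^18 (mod 37).
15^2 ≡ 3 (mod 37)
15^4 ≡ 9 (mod 37)
15^8 ≡ 7 (mod 37)
15^16 ≡ 12 (mod 37)
15^18 = 15^(16+2) ≡ 36 (mod 37).
Result is 36 ≡ −1, so (15/37) = −1.

-1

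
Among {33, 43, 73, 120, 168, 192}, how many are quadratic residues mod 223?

(33/223) = +1 → QR.
(43/223) = +1 → QR.
(73/223) = +1 → QR.
(120/223) = +1 → QR.
(168/223) = -1 → non-residue.
(192/223) = -1 → non-residue.
Total quadratic residues among the 6: 4.

4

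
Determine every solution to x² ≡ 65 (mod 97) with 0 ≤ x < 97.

29, 68

97 ≡ 1 (mod 4), so we find a root by search.
Trying successive values, 29² = 841 ≡ 65 (mod 97). The other root is 97 − 29 = 68.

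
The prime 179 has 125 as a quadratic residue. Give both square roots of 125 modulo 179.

Since 179 ≡ 3 (mod 4), a square root of 125 is 125^((179+1)/4) = 125^45 mod 179.
Repeated squaring: 125^2≡52, 125^4≡19, 125^8≡3, 125^16≡9, 125^32≡81 (mod 179).
125^45 = 125^(32+8+4+1) ≡ 29 (mod 179).
Check: 29² = 841 ≡ 125 (mod 179). The two roots are 29 and 150.

29, 150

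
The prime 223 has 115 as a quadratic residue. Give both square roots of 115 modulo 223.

28, 195

Since 223 ≡ 3 (mod 4), a square root of 115 is 115^((223+1)/4) = 115^56 mod 223.
Repeated squaring: 115^2≡68, 115^4≡164, 115^8≡136, 115^16≡210, 115^32≡169 (mod 223).
115^56 = 115^(32+16+8) ≡ 28 (mod 223).
Check: 28² = 784 ≡ 115 (mod 223). The two roots are 28 and 195.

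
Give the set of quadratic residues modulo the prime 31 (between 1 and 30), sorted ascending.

Square k = 1,…,15 (k and 31−k give the same square):
1²=1, 2²=4, 3²=9, 4²=16, 5²=25, 6²≡5, 7²≡18, 8²≡2, 9²≡19, 10²≡7, 11²≡28, 12²≡20, 13²≡14, 14²≡10, 15²≡8 (mod 31).
So the quadratic residues mod 31 are {1, 2, 4, 5, 7, 8, 9, 10, 14, 16, 18, 19, 20, 25, 28}.

1 2 4 5 7 8 9 10 14 16 18 19 20 25 28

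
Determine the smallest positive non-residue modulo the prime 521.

3

(2/521) = +1, so 2 is a residue.
(3/521) = −1, so 3 is the smallest positive non-residue mod 521.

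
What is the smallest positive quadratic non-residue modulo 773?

(2/773) = −1, so 2 is the smallest positive non-residue mod 773.

2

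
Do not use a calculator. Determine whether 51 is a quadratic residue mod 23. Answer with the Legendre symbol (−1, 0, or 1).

First reduce: 51 ≡ 5 (mod 23).
Reciprocity: 5 ≡ 1 and 23 ≡ 3 (mod 4), so (5/23) = +(23/5).
Reduce top mod 5: now compute (3/5).
Reciprocity: 3 ≡ 3 and 5 ≡ 1 (mod 4), so (3/5) = +(5/3).
Reduce top mod 3: now compute (2/3).
Pull out 2: since 3 ≡ 3 (mod 8), (2/3) = -1.
Reached (1/3) = 1. Collecting the sign flips along the way, the symbol is -1.

-1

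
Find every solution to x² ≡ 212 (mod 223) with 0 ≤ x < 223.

99, 124

Since 223 ≡ 3 (mod 4), a square root of 212 is 212^((223+1)/4) = 212^56 mod 223.
Repeated squaring: 212^2≡121, 212^4≡146, 212^8≡131, 212^16≡213, 212^32≡100 (mod 223).
212^56 = 212^(32+16+8) ≡ 124 (mod 223).
Check: 124² = 15376 ≡ 212 (mod 223). The two roots are 99 and 124.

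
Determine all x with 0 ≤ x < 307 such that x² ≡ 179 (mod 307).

57, 250

Since 307 ≡ 3 (mod 4), a square root of 179 is 179^((307+1)/4) = 179^77 mod 307.
Repeated squaring: 179^2≡113, 179^4≡182, 179^8≡275, 179^16≡103, 179^32≡171, 179^64≡76 (mod 307).
179^77 = 179^(64+8+4+1) ≡ 250 (mod 307).
Check: 250² = 62500 ≡ 179 (mod 307). The two roots are 57 and 250.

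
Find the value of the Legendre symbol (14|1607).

Pull out 2: since 1607 ≡ 7 (mod 8), (2/1607) = +1.
Reciprocity: 7 ≡ 3 and 1607 ≡ 3 (mod 4), so (7/1607) = −(1607/7).
Reduce top mod 7: now compute (4/7).
Pull out 2^2: since 7 ≡ 7 (mod 8), (2/7) = +1, so (2/7)^2 = +1.
Reached (1/7) = 1. Collecting the sign flips along the way, the symbol is -1.

-1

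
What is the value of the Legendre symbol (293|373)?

Reciprocity: 293 ≡ 1 and 373 ≡ 1 (mod 4), so (293/373) = +(373/293).
Reduce top mod 293: now compute (80/293).
Pull out 2^4: since 293 ≡ 5 (mod 8), (2/293) = -1, so (2/293)^4 = +1.
Reciprocity: 5 ≡ 1 and 293 ≡ 1 (mod 4), so (5/293) = +(293/5).
Reduce top mod 5: now compute (3/5).
Reciprocity: 3 ≡ 3 and 5 ≡ 1 (mod 4), so (3/5) = +(5/3).
Reduce top mod 3: now compute (2/3).
Pull out 2: since 3 ≡ 3 (mod 8), (2/3) = -1.
Reached (1/3) = 1. Collecting the sign flips along the way, the symbol is -1.

-1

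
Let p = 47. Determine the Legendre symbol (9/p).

1

Euler's criterion: (9/47) ≡ 9^23 (mod 47).
9^2 ≡ 34 (mod 47)
9^4 ≡ 28 (mod 47)
9^8 ≡ 32 (mod 47)
9^16 ≡ 37 (mod 47)
9^23 = 9^(16+4+2+1) ≡ 1 (mod 47).
Result is 1, so (9/47) = 1.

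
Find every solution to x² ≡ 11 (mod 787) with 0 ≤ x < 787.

Since 787 ≡ 3 (mod 4), a square root of 11 is 11^((787+1)/4) = 11^197 mod 787.
Repeated squaring: 11^2≡121, 11^4≡475, 11^8≡543, 11^16≡511, 11^32≡624, 11^64≡598, 11^128≡306 (mod 787).
11^197 = 11^(128+64+4+1) ≡ 166 (mod 787).
Check: 166² = 27556 ≡ 11 (mod 787). The two roots are 166 and 621.

166, 621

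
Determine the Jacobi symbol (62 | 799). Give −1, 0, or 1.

Pull out 2: since 799 ≡ 7 (mod 8), (2/799) = +1.
Reciprocity: 31 ≡ 3 and 799 ≡ 3 (mod 4), so (31/799) = −(799/31).
Reduce top mod 31: now compute (24/31).
Pull out 2^3: since 31 ≡ 7 (mod 8), (2/31) = +1, so (2/31)^3 = +1.
Reciprocity: 3 ≡ 3 and 31 ≡ 3 (mod 4), so (3/31) = −(31/3).
Reduce top mod 3: now compute (1/3).
Reached (1/3) = 1. Collecting the sign flips along the way, the symbol is +1.

1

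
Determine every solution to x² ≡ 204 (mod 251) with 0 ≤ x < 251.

63, 188

Since 251 ≡ 3 (mod 4), a square root of 204 is 204^((251+1)/4) = 204^63 mod 251.
Repeated squaring: 204^2≡201, 204^4≡241, 204^8≡100, 204^16≡211, 204^32≡94 (mod 251).
204^63 = 204^(32+16+8+4+2+1) ≡ 63 (mod 251).
Check: 63² = 3969 ≡ 204 (mod 251). The two roots are 63 and 188.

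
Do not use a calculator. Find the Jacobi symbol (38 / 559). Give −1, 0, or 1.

1

Pull out 2: since 559 ≡ 7 (mod 8), (2/559) = +1.
Reciprocity: 19 ≡ 3 and 559 ≡ 3 (mod 4), so (19/559) = −(559/19).
Reduce top mod 19: now compute (8/19).
Pull out 2^3: since 19 ≡ 3 (mod 8), (2/19) = -1, so (2/19)^3 = -1.
Reached (1/19) = 1. Collecting the sign flips along the way, the symbol is +1.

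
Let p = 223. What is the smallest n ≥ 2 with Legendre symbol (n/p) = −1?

(2/223) = +1, so 2 is a residue.
(3/223) = −1, so 3 is the smallest positive non-residue mod 223.

3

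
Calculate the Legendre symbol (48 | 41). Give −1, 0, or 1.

-1

First reduce: 48 ≡ 7 (mod 41).
Reciprocity: 7 ≡ 3 and 41 ≡ 1 (mod 4), so (7/41) = +(41/7).
Reduce top mod 7: now compute (6/7).
Pull out 2: since 7 ≡ 7 (mod 8), (2/7) = +1.
Reciprocity: 3 ≡ 3 and 7 ≡ 3 (mod 4), so (3/7) = −(7/3).
Reduce top mod 3: now compute (1/3).
Reached (1/3) = 1. Collecting the sign flips along the way, the symbol is -1.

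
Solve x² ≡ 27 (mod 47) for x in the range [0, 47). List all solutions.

11, 36

Since 47 ≡ 3 (mod 4), a square root of 27 is 27^((47+1)/4) = 27^12 mod 47.
Repeated squaring: 27^2≡24, 27^4≡12, 27^8≡3 (mod 47).
27^12 = 27^(8+4) ≡ 36 (mod 47).
Check: 36² = 1296 ≡ 27 (mod 47). The two roots are 11 and 36.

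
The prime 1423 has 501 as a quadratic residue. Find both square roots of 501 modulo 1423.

Since 1423 ≡ 3 (mod 4), a square root of 501 is 501^((1423+1)/4) = 501^356 mod 1423.
Repeated squaring: 501^2≡553, 501^4≡1287, 501^8≡1420, 501^16≡9, 501^32≡81, 501^64≡869, 501^128≡971, 501^256≡815 (mod 1423).
501^356 = 501^(256+64+32+4) ≡ 915 (mod 1423).
Check: 915² = 837225 ≡ 501 (mod 1423). The two roots are 508 and 915.

508, 915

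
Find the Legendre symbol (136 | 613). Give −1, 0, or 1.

Pull out 2^3: since 613 ≡ 5 (mod 8), (2/613) = -1, so (2/613)^3 = -1.
Reciprocity: 17 ≡ 1 and 613 ≡ 1 (mod 4), so (17/613) = +(613/17).
Reduce top mod 17: now compute (1/17).
Reached (1/17) = 1. Collecting the sign flips along the way, the symbol is -1.

-1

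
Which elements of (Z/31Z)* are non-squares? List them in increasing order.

Square k = 1,…,15 (k and 31−k give the same square):
1²=1, 2²=4, 3²=9, 4²=16, 5²=25, 6²≡5, 7²≡18, 8²≡2, 9²≡19, 10²≡7, 11²≡28, 12²≡20, 13²≡14, 14²≡10, 15²≡8 (mod 31).
The residues are {1, 2, 4, 5, 7, 8, 9, 10, 14, 16, 18, 19, 20, 25, 28}; the non-residues are the remaining 15 nonzero classes.

3,6,11,12,13,15,17,21,22,23,24,26,27,29,30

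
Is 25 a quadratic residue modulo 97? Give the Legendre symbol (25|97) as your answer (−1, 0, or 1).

1

Reciprocity: 25 ≡ 1 and 97 ≡ 1 (mod 4), so (25/97) = +(97/25).
Reduce top mod 25: now compute (22/25).
Pull out 2: since 25 ≡ 1 (mod 8), (2/25) = +1.
Reciprocity: 11 ≡ 3 and 25 ≡ 1 (mod 4), so (11/25) = +(25/11).
Reduce top mod 11: now compute (3/11).
Reciprocity: 3 ≡ 3 and 11 ≡ 3 (mod 4), so (3/11) = −(11/3).
Reduce top mod 3: now compute (2/3).
Pull out 2: since 3 ≡ 3 (mod 8), (2/3) = -1.
Reached (1/3) = 1. Collecting the sign flips along the way, the symbol is +1.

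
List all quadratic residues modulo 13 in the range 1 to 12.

1,3,4,9,10,12

Square k = 1,…,6 (k and 13−k give the same square):
1²=1, 2²=4, 3²=9, 4²≡3, 5²≡12, 6²≡10 (mod 13).
So the quadratic residues mod 13 are {1, 3, 4, 9, 10, 12}.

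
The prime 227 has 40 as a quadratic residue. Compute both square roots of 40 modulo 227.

99, 128

Since 227 ≡ 3 (mod 4), a square root of 40 is 40^((227+1)/4) = 40^57 mod 227.
Repeated squaring: 40^2≡11, 40^4≡121, 40^8≡113, 40^16≡57, 40^32≡71 (mod 227).
40^57 = 40^(32+16+8+1) ≡ 99 (mod 227).
Check: 99² = 9801 ≡ 40 (mod 227). The two roots are 99 and 128.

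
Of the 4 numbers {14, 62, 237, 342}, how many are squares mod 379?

(14/379) = +1 → QR.
(62/379) = +1 → QR.
(237/379) = -1 → non-residue.
(342/379) = -1 → non-residue.
Total quadratic residues among the 4: 2.

2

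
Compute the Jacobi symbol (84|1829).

-1

Pull out 2^2: since 1829 ≡ 5 (mod 8), (2/1829) = -1, so (2/1829)^2 = +1.
Reciprocity: 21 ≡ 1 and 1829 ≡ 1 (mod 4), so (21/1829) = +(1829/21).
Reduce top mod 21: now compute (2/21).
Pull out 2: since 21 ≡ 5 (mod 8), (2/21) = -1.
Reached (1/21) = 1. Collecting the sign flips along the way, the symbol is -1.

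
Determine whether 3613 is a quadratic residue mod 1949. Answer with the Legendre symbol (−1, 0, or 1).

First reduce: 3613 ≡ 1664 (mod 1949).
Pull out 2^7: since 1949 ≡ 5 (mod 8), (2/1949) = -1, so (2/1949)^7 = -1.
Reciprocity: 13 ≡ 1 and 1949 ≡ 1 (mod 4), so (13/1949) = +(1949/13).
Reduce top mod 13: now compute (12/13).
Pull out 2^2: since 13 ≡ 5 (mod 8), (2/13) = -1, so (2/13)^2 = +1.
Reciprocity: 3 ≡ 3 and 13 ≡ 1 (mod 4), so (3/13) = +(13/3).
Reduce top mod 3: now compute (1/3).
Reached (1/3) = 1. Collecting the sign flips along the way, the symbol is -1.

-1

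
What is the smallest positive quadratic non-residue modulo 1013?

(2/1013) = −1, so 2 is the smallest positive non-residue mod 1013.

2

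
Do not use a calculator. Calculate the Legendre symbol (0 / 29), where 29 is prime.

Top reduces to 0: gcd > 1, so the symbol is 0.

0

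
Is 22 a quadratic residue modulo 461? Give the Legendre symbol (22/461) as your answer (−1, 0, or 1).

1

Euler's criterion: (22/461) ≡ 22^230 (mod 461).
22^2 ≡ 23 (mod 461)
22^4 ≡ 68 (mod 461)
22^8 ≡ 14 (mod 461)
22^16 ≡ 196 (mod 461)
22^32 ≡ 153 (mod 461)
22^64 ≡ 359 (mod 461)
22^128 ≡ 262 (mod 461)
22^230 = 22^(128+64+32+4+2) ≡ 1 (mod 461).
Result is 1, so (22/461) = 1.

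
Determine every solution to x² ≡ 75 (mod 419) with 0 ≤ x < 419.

Since 419 ≡ 3 (mod 4), a square root of 75 is 75^((419+1)/4) = 75^105 mod 419.
Repeated squaring: 75^2≡178, 75^4≡259, 75^8≡41, 75^16≡5, 75^32≡25, 75^64≡206 (mod 419).
75^105 = 75^(64+32+8+1) ≡ 145 (mod 419).
Check: 145² = 21025 ≡ 75 (mod 419). The two roots are 145 and 274.

145, 274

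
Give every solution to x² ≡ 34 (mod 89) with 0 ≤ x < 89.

89 ≡ 1 (mod 4), so we find a root by search.
Trying successive values, 37² = 1369 ≡ 34 (mod 89). The other root is 89 − 37 = 52.

37, 52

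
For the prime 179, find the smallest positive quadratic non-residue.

2

(2/179) = −1, so 2 is the smallest positive non-residue mod 179.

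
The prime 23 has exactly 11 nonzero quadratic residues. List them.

Square k = 1,…,11 (k and 23−k give the same square):
1²=1, 2²=4, 3²=9, 4²=16, 5²≡2, 6²≡13, 7²≡3, 8²≡18, 9²≡12, 10²≡8, 11²≡6 (mod 23).
So the quadratic residues mod 23 are {1, 2, 3, 4, 6, 8, 9, 12, 13, 16, 18}.

1, 2, 3, 4, 6, 8, 9, 12, 13, 16, 18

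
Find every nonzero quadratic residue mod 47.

1 2 3 4 6 7 8 9 12 14 16 17 18 21 24 25 27 28 32 34 36 37 42

Square k = 1,…,23 (k and 47−k give the same square):
1²=1, 2²=4, 3²=9, 4²=16, 5²=25, 6²=36, 7²≡2, 8²≡17, 9²≡34, 10²≡6, 11²≡27, 12²≡3, 13²≡28, 14²≡8, 15²≡37, 16²≡21, 17²≡7, 18²≡42, 19²≡32, 20²≡24, 21²≡18, 22²≡14, 23²≡12 (mod 47).
So the quadratic residues mod 47 are {1, 2, 3, 4, 6, 7, 8, 9, 12, 14, 16, 17, 18, 21, 24, 25, 27, 28, 32, 34, 36, 37, 42}.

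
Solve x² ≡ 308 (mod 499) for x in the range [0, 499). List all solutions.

Since 499 ≡ 3 (mod 4), a square root of 308 is 308^((499+1)/4) = 308^125 mod 499.
Repeated squaring: 308^2≡54, 308^4≡421, 308^8≡96, 308^16≡234, 308^32≡365, 308^64≡491 (mod 499).
308^125 = 308^(64+32+16+8+4+1) ≡ 451 (mod 499).
Check: 451² = 203401 ≡ 308 (mod 499). The two roots are 48 and 451.

48, 451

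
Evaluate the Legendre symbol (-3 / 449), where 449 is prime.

Euler's criterion: (-3/449) ≡ 446^224 (mod 449).
446^2 ≡ 9 (mod 449)
446^4 ≡ 81 (mod 449)
446^8 ≡ 275 (mod 449)
446^16 ≡ 193 (mod 449)
446^32 ≡ 431 (mod 449)
446^64 ≡ 324 (mod 449)
446^128 ≡ 359 (mod 449)
446^224 = 446^(128+64+32) ≡ 448 (mod 449).
Result is 448 ≡ −1, so (-3/449) = −1.

-1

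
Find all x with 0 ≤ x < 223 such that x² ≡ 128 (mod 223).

103, 120

Since 223 ≡ 3 (mod 4), a square root of 128 is 128^((223+1)/4) = 128^56 mod 223.
Repeated squaring: 128^2≡105, 128^4≡98, 128^8≡15, 128^16≡2, 128^32≡4 (mod 223).
128^56 = 128^(32+16+8) ≡ 120 (mod 223).
Check: 120² = 14400 ≡ 128 (mod 223). The two roots are 103 and 120.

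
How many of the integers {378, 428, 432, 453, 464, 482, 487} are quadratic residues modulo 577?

(378/577) = -1 → non-residue.
(428/577) = +1 → QR.
(432/577) = +1 → QR.
(453/577) = +1 → QR.
(464/577) = -1 → non-residue.
(482/577) = -1 → non-residue.
(487/577) = -1 → non-residue.
Total quadratic residues among the 7: 3.

3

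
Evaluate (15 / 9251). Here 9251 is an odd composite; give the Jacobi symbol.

1

Reciprocity: 15 ≡ 3 and 9251 ≡ 3 (mod 4), so (15/9251) = −(9251/15).
Reduce top mod 15: now compute (11/15).
Reciprocity: 11 ≡ 3 and 15 ≡ 3 (mod 4), so (11/15) = −(15/11).
Reduce top mod 11: now compute (4/11).
Pull out 2^2: since 11 ≡ 3 (mod 8), (2/11) = -1, so (2/11)^2 = +1.
Reached (1/11) = 1. Collecting the sign flips along the way, the symbol is +1.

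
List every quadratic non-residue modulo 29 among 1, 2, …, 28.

Square k = 1,…,14 (k and 29−k give the same square):
1²=1, 2²=4, 3²=9, 4²=16, 5²=25, 6²≡7, 7²≡20, 8²≡6, 9²≡23, 10²≡13, 11²≡5, 12²≡28, 13²≡24, 14²≡22 (mod 29).
The residues are {1, 4, 5, 6, 7, 9, 13, 16, 20, 22, 23, 24, 25, 28}; the non-residues are the remaining 14 nonzero classes.

2,3,8,10,11,12,14,15,17,18,19,21,26,27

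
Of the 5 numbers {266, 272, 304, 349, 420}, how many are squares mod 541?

3

(266/541) = -1 → non-residue.
(272/541) = -1 → non-residue.
(304/541) = +1 → QR.
(349/541) = +1 → QR.
(420/541) = +1 → QR.
Total quadratic residues among the 5: 3.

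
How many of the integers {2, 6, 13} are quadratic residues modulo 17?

(2/17) = +1 → QR.
(6/17) = -1 → non-residue.
(13/17) = +1 → QR.
Total quadratic residues among the 3: 2.

2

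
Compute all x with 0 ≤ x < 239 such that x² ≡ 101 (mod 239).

Since 239 ≡ 3 (mod 4), a square root of 101 is 101^((239+1)/4) = 101^60 mod 239.
Repeated squaring: 101^2≡163, 101^4≡40, 101^8≡166, 101^16≡71, 101^32≡22 (mod 239).
101^60 = 101^(32+16+8+4) ≡ 36 (mod 239).
Check: 36² = 1296 ≡ 101 (mod 239). The two roots are 36 and 203.

36, 203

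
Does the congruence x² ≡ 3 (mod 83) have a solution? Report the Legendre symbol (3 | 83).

Euler's criterion: (3/83) ≡ 3^41 (mod 83).
3^2 ≡ 9 (mod 83)
3^4 ≡ 81 (mod 83)
3^8 ≡ 4 (mod 83)
3^16 ≡ 16 (mod 83)
3^32 ≡ 7 (mod 83)
3^41 = 3^(32+8+1) ≡ 1 (mod 83).
Result is 1, so (3/83) = 1.

1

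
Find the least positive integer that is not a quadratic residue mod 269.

(2/269) = −1, so 2 is the smallest positive non-residue mod 269.

2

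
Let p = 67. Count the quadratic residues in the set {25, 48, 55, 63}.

(25/67) = +1 → QR.
(48/67) = -1 → non-residue.
(55/67) = +1 → QR.
(63/67) = -1 → non-residue.
Total quadratic residues among the 4: 2.

2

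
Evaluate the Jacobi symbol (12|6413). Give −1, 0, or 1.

-1

Pull out 2^2: since 6413 ≡ 5 (mod 8), (2/6413) = -1, so (2/6413)^2 = +1.
Reciprocity: 3 ≡ 3 and 6413 ≡ 1 (mod 4), so (3/6413) = +(6413/3).
Reduce top mod 3: now compute (2/3).
Pull out 2: since 3 ≡ 3 (mod 8), (2/3) = -1.
Reached (1/3) = 1. Collecting the sign flips along the way, the symbol is -1.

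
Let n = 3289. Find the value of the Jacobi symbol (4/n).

Pull out 2^2: since 3289 ≡ 1 (mod 8), (2/3289) = +1, so (2/3289)^2 = +1.
Reached (1/3289) = 1. Collecting the sign flips along the way, the symbol is +1.

1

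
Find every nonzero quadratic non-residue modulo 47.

5, 10, 11, 13, 15, 19, 20, 22, 23, 26, 29, 30, 31, 33, 35, 38, 39, 40, 41, 43, 44, 45, 46

Square k = 1,…,23 (k and 47−k give the same square):
1²=1, 2²=4, 3²=9, 4²=16, 5²=25, 6²=36, 7²≡2, 8²≡17, 9²≡34, 10²≡6, 11²≡27, 12²≡3, 13²≡28, 14²≡8, 15²≡37, 16²≡21, 17²≡7, 18²≡42, 19²≡32, 20²≡24, 21²≡18, 22²≡14, 23²≡12 (mod 47).
The residues are {1, 2, 3, 4, 6, 7, 8, 9, 12, 14, 16, 17, 18, 21, 24, 25, 27, 28, 32, 34, 36, 37, 42}; the non-residues are the remaining 23 nonzero classes.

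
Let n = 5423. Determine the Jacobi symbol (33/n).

Reciprocity: 33 ≡ 1 and 5423 ≡ 3 (mod 4), so (33/5423) = +(5423/33).
Reduce top mod 33: now compute (11/33).
Reciprocity: 11 ≡ 3 and 33 ≡ 1 (mod 4), so (11/33) = +(33/11).
Reduce top mod 11: now compute (0/11).
Top reduces to 0: gcd > 1, so the symbol is 0.

0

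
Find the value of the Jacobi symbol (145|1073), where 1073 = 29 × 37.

0

Reciprocity: 145 ≡ 1 and 1073 ≡ 1 (mod 4), so (145/1073) = +(1073/145).
Reduce top mod 145: now compute (58/145).
Pull out 2: since 145 ≡ 1 (mod 8), (2/145) = +1.
Reciprocity: 29 ≡ 1 and 145 ≡ 1 (mod 4), so (29/145) = +(145/29).
Reduce top mod 29: now compute (0/29).
Top reduces to 0: gcd > 1, so the symbol is 0.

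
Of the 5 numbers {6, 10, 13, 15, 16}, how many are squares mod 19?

2

(6/19) = +1 → QR.
(10/19) = -1 → non-residue.
(13/19) = -1 → non-residue.
(15/19) = -1 → non-residue.
(16/19) = +1 → QR.
Total quadratic residues among the 5: 2.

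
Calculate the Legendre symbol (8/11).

Euler's criterion: (8/11) ≡ 8^5 (mod 11).
8^2 ≡ 9 (mod 11)
8^4 ≡ 4 (mod 11)
8^5 = 8^(4+1) ≡ 10 (mod 11).
Result is 10 ≡ −1, so (8/11) = −1.

-1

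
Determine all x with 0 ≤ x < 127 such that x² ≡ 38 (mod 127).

61, 66

Since 127 ≡ 3 (mod 4), a square root of 38 is 38^((127+1)/4) = 38^32 mod 127.
Repeated squaring: 38^2≡47, 38^4≡50, 38^8≡87, 38^16≡76, 38^32≡61 (mod 127).
38^32 = 38^(32) ≡ 61 (mod 127).
Check: 61² = 3721 ≡ 38 (mod 127). The two roots are 61 and 66.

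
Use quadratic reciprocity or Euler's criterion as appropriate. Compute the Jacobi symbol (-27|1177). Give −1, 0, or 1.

First reduce: -27 ≡ 1150 (mod 1177).
Pull out 2: since 1177 ≡ 1 (mod 8), (2/1177) = +1.
Reciprocity: 575 ≡ 3 and 1177 ≡ 1 (mod 4), so (575/1177) = +(1177/575).
Reduce top mod 575: now compute (27/575).
Reciprocity: 27 ≡ 3 and 575 ≡ 3 (mod 4), so (27/575) = −(575/27).
Reduce top mod 27: now compute (8/27).
Pull out 2^3: since 27 ≡ 3 (mod 8), (2/27) = -1, so (2/27)^3 = -1.
Reached (1/27) = 1. Collecting the sign flips along the way, the symbol is +1.

1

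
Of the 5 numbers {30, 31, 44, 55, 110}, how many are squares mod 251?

2

(30/251) = -1 → non-residue.
(31/251) = +1 → QR.
(44/251) = -1 → non-residue.
(55/251) = -1 → non-residue.
(110/251) = +1 → QR.
Total quadratic residues among the 5: 2.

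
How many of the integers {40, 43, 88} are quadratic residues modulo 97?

2

(40/97) = -1 → non-residue.
(43/97) = +1 → QR.
(88/97) = +1 → QR.
Total quadratic residues among the 3: 2.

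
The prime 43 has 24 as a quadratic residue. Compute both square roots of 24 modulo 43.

Since 43 ≡ 3 (mod 4), a square root of 24 is 24^((43+1)/4) = 24^11 mod 43.
Repeated squaring: 24^2≡17, 24^4≡31, 24^8≡15 (mod 43).
24^11 = 24^(8+2+1) ≡ 14 (mod 43).
Check: 14² = 196 ≡ 24 (mod 43). The two roots are 14 and 29.

14, 29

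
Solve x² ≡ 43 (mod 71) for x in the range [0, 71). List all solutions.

Since 71 ≡ 3 (mod 4), a square root of 43 is 43^((71+1)/4) = 43^18 mod 71.
Repeated squaring: 43^2≡3, 43^4≡9, 43^8≡10, 43^16≡29 (mod 71).
43^18 = 43^(16+2) ≡ 16 (mod 71).
Check: 16² = 256 ≡ 43 (mod 71). The two roots are 16 and 55.

16, 55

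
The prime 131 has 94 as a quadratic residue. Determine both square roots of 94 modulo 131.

15, 116

Since 131 ≡ 3 (mod 4), a square root of 94 is 94^((131+1)/4) = 94^33 mod 131.
Repeated squaring: 94^2≡59, 94^4≡75, 94^8≡123, 94^16≡64, 94^32≡35 (mod 131).
94^33 = 94^(32+1) ≡ 15 (mod 131).
Check: 15² = 225 ≡ 94 (mod 131). The two roots are 15 and 116.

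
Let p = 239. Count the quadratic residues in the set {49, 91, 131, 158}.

2

(49/239) = +1 → QR.
(91/239) = +1 → QR.
(131/239) = -1 → non-residue.
(158/239) = -1 → non-residue.
Total quadratic residues among the 4: 2.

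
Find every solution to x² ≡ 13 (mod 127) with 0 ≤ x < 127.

Since 127 ≡ 3 (mod 4), a square root of 13 is 13^((127+1)/4) = 13^32 mod 127.
Repeated squaring: 13^2≡42, 13^4≡113, 13^8≡69, 13^16≡62, 13^32≡34 (mod 127).
13^32 = 13^(32) ≡ 34 (mod 127).
Check: 34² = 1156 ≡ 13 (mod 127). The two roots are 34 and 93.

34, 93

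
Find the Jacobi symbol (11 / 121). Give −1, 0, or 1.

0

Reciprocity: 11 ≡ 3 and 121 ≡ 1 (mod 4), so (11/121) = +(121/11).
Reduce top mod 11: now compute (0/11).
Top reduces to 0: gcd > 1, so the symbol is 0.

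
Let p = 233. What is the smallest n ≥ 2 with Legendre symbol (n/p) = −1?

3

(2/233) = +1, so 2 is a residue.
(3/233) = −1, so 3 is the smallest positive non-residue mod 233.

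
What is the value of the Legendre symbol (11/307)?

Reciprocity: 11 ≡ 3 and 307 ≡ 3 (mod 4), so (11/307) = −(307/11).
Reduce top mod 11: now compute (10/11).
Pull out 2: since 11 ≡ 3 (mod 8), (2/11) = -1.
Reciprocity: 5 ≡ 1 and 11 ≡ 3 (mod 4), so (5/11) = +(11/5).
Reduce top mod 5: now compute (1/5).
Reached (1/5) = 1. Collecting the sign flips along the way, the symbol is +1.

1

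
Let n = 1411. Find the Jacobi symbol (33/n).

1

Reciprocity: 33 ≡ 1 and 1411 ≡ 3 (mod 4), so (33/1411) = +(1411/33).
Reduce top mod 33: now compute (25/33).
Reciprocity: 25 ≡ 1 and 33 ≡ 1 (mod 4), so (25/33) = +(33/25).
Reduce top mod 25: now compute (8/25).
Pull out 2^3: since 25 ≡ 1 (mod 8), (2/25) = +1, so (2/25)^3 = +1.
Reached (1/25) = 1. Collecting the sign flips along the way, the symbol is +1.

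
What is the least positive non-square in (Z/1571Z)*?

2

(2/1571) = −1, so 2 is the smallest positive non-residue mod 1571.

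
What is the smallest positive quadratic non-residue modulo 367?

(2/367) = +1, so 2 is a residue.
(3/367) = −1, so 3 is the smallest positive non-residue mod 367.

3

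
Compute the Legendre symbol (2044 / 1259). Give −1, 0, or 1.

1

First reduce: 2044 ≡ 785 (mod 1259).
Reciprocity: 785 ≡ 1 and 1259 ≡ 3 (mod 4), so (785/1259) = +(1259/785).
Reduce top mod 785: now compute (474/785).
Pull out 2: since 785 ≡ 1 (mod 8), (2/785) = +1.
Reciprocity: 237 ≡ 1 and 785 ≡ 1 (mod 4), so (237/785) = +(785/237).
Reduce top mod 237: now compute (74/237).
Pull out 2: since 237 ≡ 5 (mod 8), (2/237) = -1.
Reciprocity: 37 ≡ 1 and 237 ≡ 1 (mod 4), so (37/237) = +(237/37).
Reduce top mod 37: now compute (15/37).
Reciprocity: 15 ≡ 3 and 37 ≡ 1 (mod 4), so (15/37) = +(37/15).
Reduce top mod 15: now compute (7/15).
Reciprocity: 7 ≡ 3 and 15 ≡ 3 (mod 4), so (7/15) = −(15/7).
Reduce top mod 7: now compute (1/7).
Reached (1/7) = 1. Collecting the sign flips along the way, the symbol is +1.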